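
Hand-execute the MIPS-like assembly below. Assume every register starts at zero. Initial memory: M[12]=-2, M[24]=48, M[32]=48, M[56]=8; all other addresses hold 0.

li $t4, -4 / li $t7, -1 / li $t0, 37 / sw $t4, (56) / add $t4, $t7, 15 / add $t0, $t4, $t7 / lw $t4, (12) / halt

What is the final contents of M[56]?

-4

li $t4, -4 → $t4=-4
li $t7, -1 → $t7=-1
li $t0, 37 → $t0=37
sw $t4, (56) → M[56]=-4
add $t4, $t7, 15 → $t4=(-1)+15=14
add $t0, $t4, $t7 → $t0=14+(-1)=13
lw $t4, (12) → $t4=M[12]=-2
halt.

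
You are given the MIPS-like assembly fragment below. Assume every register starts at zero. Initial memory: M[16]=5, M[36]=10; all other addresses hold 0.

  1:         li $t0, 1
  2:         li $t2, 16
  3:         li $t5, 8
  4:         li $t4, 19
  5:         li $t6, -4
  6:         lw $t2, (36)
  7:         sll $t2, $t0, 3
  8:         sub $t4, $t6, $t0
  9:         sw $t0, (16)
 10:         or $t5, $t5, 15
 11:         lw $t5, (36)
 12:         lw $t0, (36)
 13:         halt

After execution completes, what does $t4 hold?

after li $t0, 1: $t0=1
after li $t2, 16: $t2=16
after li $t5, 8: $t5=8
after li $t4, 19: $t4=19
after li $t6, -4: $t6=-4
after lw $t2, (36): $t2=M[36]=10
after sll $t2, $t0, 3: $t2=1<<3=8
after sub $t4, $t6, $t0: $t4=(-4)-1=-5
sw $t0, (16) → M[16]=1
after or $t5, $t5, 15: $t5=8|15=15
after lw $t5, (36): $t5=M[36]=10
after lw $t0, (36): $t0=M[36]=10
halt.

-5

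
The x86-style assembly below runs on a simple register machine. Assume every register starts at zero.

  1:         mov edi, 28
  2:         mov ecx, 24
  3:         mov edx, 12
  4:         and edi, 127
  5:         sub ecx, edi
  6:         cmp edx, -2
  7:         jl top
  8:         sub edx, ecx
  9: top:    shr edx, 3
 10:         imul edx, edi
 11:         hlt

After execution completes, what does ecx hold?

-4

mov edi, 28 → edi=28
mov ecx, 24 → ecx=24
mov edx, 12 → edx=12
and edi, 127 → edi=28&127=28
sub ecx, edi → ecx=24-28=-4
cmp edx, -2  (cmp 12,-2)
jl top: not taken
sub edx, ecx → edx=12-(-4)=16
shr edx, 3 → edx=16>>3=2
imul edx, edi → edx=2*28=56
halt.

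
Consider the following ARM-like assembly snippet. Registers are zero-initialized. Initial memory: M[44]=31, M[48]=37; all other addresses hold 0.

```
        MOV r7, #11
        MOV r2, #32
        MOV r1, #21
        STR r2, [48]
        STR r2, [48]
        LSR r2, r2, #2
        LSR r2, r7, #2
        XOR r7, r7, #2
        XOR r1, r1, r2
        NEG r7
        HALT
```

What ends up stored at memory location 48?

MOV r7, #11 → r7=11
MOV r2, #32 → r2=32
MOV r1, #21 → r1=21
STR r2, [48] → M[48]=32
STR r2, [48] → M[48]=32
LSR r2, r2, #2 → r2=32>>2=8
LSR r2, r7, #2 → r2=11>>2=2
XOR r7, r7, #2 → r7=11^2=9
XOR r1, r1, r2 → r1=21^2=23
NEG r7 → r7=-(9)=-9
halt.

32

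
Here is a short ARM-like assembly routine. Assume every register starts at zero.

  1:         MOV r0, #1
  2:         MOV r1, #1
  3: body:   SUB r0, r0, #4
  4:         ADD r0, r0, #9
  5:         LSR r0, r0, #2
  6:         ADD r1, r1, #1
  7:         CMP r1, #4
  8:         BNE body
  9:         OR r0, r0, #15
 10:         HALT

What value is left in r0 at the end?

15

after MOV r0, #1: r0=1
after MOV r1, #1: r1=1
after SUB r0, r0, #4: r0=1-4=-3
after ADD r0, r0, #9: r0=(-3)+9=6
after LSR r0, r0, #2: r0=6>>2=1
after ADD r1, r1, #1: r1=1+1=2
CMP r1, #4  (cmp 2,4)
BNE body: taken
after SUB r0, r0, #4: r0=1-4=-3
after ADD r0, r0, #9: r0=(-3)+9=6
after LSR r0, r0, #2: r0=6>>2=1
after ADD r1, r1, #1: r1=2+1=3
CMP r1, #4  (cmp 3,4)
BNE body: taken
after SUB r0, r0, #4: r0=1-4=-3
after ADD r0, r0, #9: r0=(-3)+9=6
after LSR r0, r0, #2: r0=6>>2=1
after ADD r1, r1, #1: r1=3+1=4
CMP r1, #4  (cmp 4,4)
BNE body: not taken
after OR r0, r0, #15: r0=1|15=15
halt.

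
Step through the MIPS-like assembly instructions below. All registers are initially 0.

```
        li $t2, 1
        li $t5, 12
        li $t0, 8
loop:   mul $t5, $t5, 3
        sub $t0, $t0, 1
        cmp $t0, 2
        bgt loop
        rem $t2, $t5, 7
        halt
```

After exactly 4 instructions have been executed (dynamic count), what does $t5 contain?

36

$t2=1
$t5=12
$t0=8
$t5=12*3=36
After step 4: $t5 = 36.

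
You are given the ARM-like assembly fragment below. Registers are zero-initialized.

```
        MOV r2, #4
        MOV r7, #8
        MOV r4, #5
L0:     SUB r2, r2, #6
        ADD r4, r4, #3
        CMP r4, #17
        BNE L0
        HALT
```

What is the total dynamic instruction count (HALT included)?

after MOV r2, #4: r2=4
after MOV r7, #8: r7=8
after MOV r4, #5: r4=5
after SUB r2, r2, #6: r2=4-6=-2
after ADD r4, r4, #3: r4=5+3=8
CMP r4, #17  (cmp 8,17)
BNE L0: taken
after SUB r2, r2, #6: r2=(-2)-6=-8
after ADD r4, r4, #3: r4=8+3=11
CMP r4, #17  (cmp 11,17)
BNE L0: taken
after SUB r2, r2, #6: r2=(-8)-6=-14
after ADD r4, r4, #3: r4=11+3=14
CMP r4, #17  (cmp 14,17)
BNE L0: taken
after SUB r2, r2, #6: r2=(-14)-6=-20
after ADD r4, r4, #3: r4=14+3=17
CMP r4, #17  (cmp 17,17)
BNE L0: not taken
halt.
Total executed instructions: 20.

20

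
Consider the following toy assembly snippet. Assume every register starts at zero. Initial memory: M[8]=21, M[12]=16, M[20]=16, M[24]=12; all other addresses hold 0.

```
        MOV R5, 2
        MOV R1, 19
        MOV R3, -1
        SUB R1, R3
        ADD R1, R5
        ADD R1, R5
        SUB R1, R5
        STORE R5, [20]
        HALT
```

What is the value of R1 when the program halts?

22

MOV R5, 2 → R5=2
MOV R1, 19 → R1=19
MOV R3, -1 → R3=-1
SUB R1, R3 → R1=19-(-1)=20
ADD R1, R5 → R1=20+2=22
ADD R1, R5 → R1=22+2=24
SUB R1, R5 → R1=24-2=22
STORE R5, [20] → M[20]=2
halt.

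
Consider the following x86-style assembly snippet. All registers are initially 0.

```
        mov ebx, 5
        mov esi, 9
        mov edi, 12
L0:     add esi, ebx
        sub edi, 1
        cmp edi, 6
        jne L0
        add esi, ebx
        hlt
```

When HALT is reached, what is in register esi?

after mov ebx, 5: ebx=5
after mov esi, 9: esi=9
after mov edi, 12: edi=12
after add esi, ebx: esi=9+5=14
after sub edi, 1: edi=12-1=11
cmp edi, 6  (cmp 11,6)
jne L0: taken
after add esi, ebx: esi=14+5=19
after sub edi, 1: edi=11-1=10
cmp edi, 6  (cmp 10,6)
jne L0: taken
after add esi, ebx: esi=19+5=24
after sub edi, 1: edi=10-1=9
cmp edi, 6  (cmp 9,6)
jne L0: taken
after add esi, ebx: esi=24+5=29
after sub edi, 1: edi=9-1=8
cmp edi, 6  (cmp 8,6)
jne L0: taken
after add esi, ebx: esi=29+5=34
after sub edi, 1: edi=8-1=7
cmp edi, 6  (cmp 7,6)
jne L0: taken
after add esi, ebx: esi=34+5=39
after sub edi, 1: edi=7-1=6
cmp edi, 6  (cmp 6,6)
jne L0: not taken
after add esi, ebx: esi=39+5=44
halt.

44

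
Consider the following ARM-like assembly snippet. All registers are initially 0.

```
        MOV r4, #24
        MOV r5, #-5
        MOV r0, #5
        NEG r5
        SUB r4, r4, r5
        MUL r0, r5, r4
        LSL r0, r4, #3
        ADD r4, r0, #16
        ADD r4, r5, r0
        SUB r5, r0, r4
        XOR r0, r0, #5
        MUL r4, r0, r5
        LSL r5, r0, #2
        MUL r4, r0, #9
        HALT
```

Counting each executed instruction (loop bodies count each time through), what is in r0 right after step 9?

after MOV r4, #24: r4=24
after MOV r5, #-5: r5=-5
after MOV r0, #5: r0=5
after NEG r5: r5=-(-5)=5
after SUB r4, r4, r5: r4=24-5=19
after MUL r0, r5, r4: r0=5*19=95
after LSL r0, r4, #3: r0=19<<3=152
after ADD r4, r0, #16: r4=152+16=168
after ADD r4, r5, r0: r4=5+152=157
After step 9: r0 = 152.

152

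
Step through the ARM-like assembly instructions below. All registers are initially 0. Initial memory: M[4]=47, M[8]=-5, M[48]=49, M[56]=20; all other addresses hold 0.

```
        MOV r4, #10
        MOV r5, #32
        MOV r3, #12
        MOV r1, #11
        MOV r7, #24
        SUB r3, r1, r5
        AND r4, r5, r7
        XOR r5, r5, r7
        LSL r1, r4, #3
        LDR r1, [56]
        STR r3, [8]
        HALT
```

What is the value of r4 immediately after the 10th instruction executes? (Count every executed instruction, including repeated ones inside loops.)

r4=10
r5=32
r3=12
r1=11
r7=24
r3=11-32=-21
r4=32&24=0
r5=32^24=56
r1=0<<3=0
r1=M[56]=20
After step 10: r4 = 0.

0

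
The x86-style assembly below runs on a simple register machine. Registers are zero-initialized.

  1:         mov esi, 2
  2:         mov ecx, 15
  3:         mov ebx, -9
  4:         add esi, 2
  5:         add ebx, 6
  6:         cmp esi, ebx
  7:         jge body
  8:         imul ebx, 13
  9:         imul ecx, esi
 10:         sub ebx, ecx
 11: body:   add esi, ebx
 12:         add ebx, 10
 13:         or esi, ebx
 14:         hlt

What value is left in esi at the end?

esi=2
ecx=15
ebx=-9
esi=2+2=4
ebx=(-9)+6=-3
cmp esi, ebx  (cmp 4,-3)
jge body: taken
esi=4+(-3)=1
ebx=(-3)+10=7
esi=1|7=7
halt.

7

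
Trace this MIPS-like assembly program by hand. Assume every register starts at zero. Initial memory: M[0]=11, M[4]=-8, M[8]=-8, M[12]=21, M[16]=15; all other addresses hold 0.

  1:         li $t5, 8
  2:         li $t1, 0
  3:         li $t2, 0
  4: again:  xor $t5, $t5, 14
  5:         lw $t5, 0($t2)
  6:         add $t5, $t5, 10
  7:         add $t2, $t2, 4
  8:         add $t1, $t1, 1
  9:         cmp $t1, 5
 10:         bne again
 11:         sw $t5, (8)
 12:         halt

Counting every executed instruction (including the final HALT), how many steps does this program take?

$t5=8
$t1=0
$t2=0
$t5=8^14=6
$t5=M[0]=11
$t5=11+10=21
$t2=0+4=4
$t1=0+1=1
cmp $t1, 5  (cmp 1,5)
bne again: taken
$t5=21^14=27
$t5=M[4]=-8
$t5=(-8)+10=2
$t2=4+4=8
$t1=1+1=2
cmp $t1, 5  (cmp 2,5)
bne again: taken
$t5=2^14=12
$t5=M[8]=-8
$t5=(-8)+10=2
$t2=8+4=12
$t1=2+1=3
cmp $t1, 5  (cmp 3,5)
bne again: taken
$t5=2^14=12
$t5=M[12]=21
$t5=21+10=31
$t2=12+4=16
$t1=3+1=4
cmp $t1, 5  (cmp 4,5)
bne again: taken
$t5=31^14=17
$t5=M[16]=15
$t5=15+10=25
$t2=16+4=20
$t1=4+1=5
cmp $t1, 5  (cmp 5,5)
bne again: not taken
sw $t5, (8) → M[8]=25
halt.
Total executed instructions: 40.

40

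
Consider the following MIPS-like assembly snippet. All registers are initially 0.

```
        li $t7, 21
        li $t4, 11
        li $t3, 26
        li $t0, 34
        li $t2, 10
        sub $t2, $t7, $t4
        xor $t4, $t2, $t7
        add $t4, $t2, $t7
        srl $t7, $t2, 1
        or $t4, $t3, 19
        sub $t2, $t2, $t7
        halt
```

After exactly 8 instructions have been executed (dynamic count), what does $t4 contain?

$t7=21
$t4=11
$t3=26
$t0=34
$t2=10
$t2=21-11=10
$t4=10^21=31
$t4=10+21=31
After step 8: $t4 = 31.

31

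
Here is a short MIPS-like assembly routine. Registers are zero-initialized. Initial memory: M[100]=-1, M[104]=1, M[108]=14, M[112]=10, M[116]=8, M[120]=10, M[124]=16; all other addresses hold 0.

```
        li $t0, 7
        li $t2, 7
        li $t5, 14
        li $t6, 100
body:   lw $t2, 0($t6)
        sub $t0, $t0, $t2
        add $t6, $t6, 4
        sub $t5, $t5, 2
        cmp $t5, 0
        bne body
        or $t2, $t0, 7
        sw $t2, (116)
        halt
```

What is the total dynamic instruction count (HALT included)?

49

$t0=7
$t2=7
$t5=14
$t6=100
$t2=M[100]=-1
$t0=7-(-1)=8
$t6=100+4=104
$t5=14-2=12
cmp $t5, 0  (cmp 12,0)
bne body: taken
$t2=M[104]=1
$t0=8-1=7
$t6=104+4=108
$t5=12-2=10
cmp $t5, 0  (cmp 10,0)
bne body: taken
$t2=M[108]=14
$t0=7-14=-7
$t6=108+4=112
$t5=10-2=8
cmp $t5, 0  (cmp 8,0)
bne body: taken
$t2=M[112]=10
$t0=(-7)-10=-17
$t6=112+4=116
$t5=8-2=6
cmp $t5, 0  (cmp 6,0)
bne body: taken
$t2=M[116]=8
$t0=(-17)-8=-25
$t6=116+4=120
$t5=6-2=4
cmp $t5, 0  (cmp 4,0)
bne body: taken
$t2=M[120]=10
$t0=(-25)-10=-35
$t6=120+4=124
$t5=4-2=2
cmp $t5, 0  (cmp 2,0)
bne body: taken
$t2=M[124]=16
$t0=(-35)-16=-51
$t6=124+4=128
$t5=2-2=0
cmp $t5, 0  (cmp 0,0)
bne body: not taken
$t2=(-51)|7=-49
sw $t2, (116) → M[116]=-49
halt.
Total executed instructions: 49.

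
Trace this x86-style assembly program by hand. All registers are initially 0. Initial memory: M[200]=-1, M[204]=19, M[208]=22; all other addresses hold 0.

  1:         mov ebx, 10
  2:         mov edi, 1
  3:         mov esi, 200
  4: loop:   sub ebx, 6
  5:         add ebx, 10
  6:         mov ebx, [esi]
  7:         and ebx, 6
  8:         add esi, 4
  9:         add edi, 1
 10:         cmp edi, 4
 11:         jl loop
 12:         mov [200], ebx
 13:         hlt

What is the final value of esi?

212

ebx=10
edi=1
esi=200
ebx=10-6=4
ebx=4+10=14
ebx=M[200]=-1
ebx=(-1)&6=6
esi=200+4=204
edi=1+1=2
cmp edi, 4  (cmp 2,4)
jl loop: taken
ebx=6-6=0
ebx=0+10=10
ebx=M[204]=19
ebx=19&6=2
esi=204+4=208
edi=2+1=3
cmp edi, 4  (cmp 3,4)
jl loop: taken
ebx=2-6=-4
ebx=(-4)+10=6
ebx=M[208]=22
ebx=22&6=6
esi=208+4=212
edi=3+1=4
cmp edi, 4  (cmp 4,4)
jl loop: not taken
mov [200], ebx → M[200]=6
halt.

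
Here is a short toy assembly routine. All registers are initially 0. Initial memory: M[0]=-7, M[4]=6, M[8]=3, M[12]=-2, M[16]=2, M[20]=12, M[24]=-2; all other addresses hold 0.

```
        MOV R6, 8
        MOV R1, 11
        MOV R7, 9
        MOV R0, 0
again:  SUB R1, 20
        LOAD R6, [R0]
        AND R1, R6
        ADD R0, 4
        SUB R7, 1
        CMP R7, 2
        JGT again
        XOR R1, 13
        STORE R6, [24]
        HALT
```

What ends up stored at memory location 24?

-2

after MOV R6, 8: R6=8
after MOV R1, 11: R1=11
after MOV R7, 9: R7=9
after MOV R0, 0: R0=0
after SUB R1, 20: R1=11-20=-9
after LOAD R6, [R0]: R6=M[0]=-7
after AND R1, R6: R1=(-9)&(-7)=-15
after ADD R0, 4: R0=0+4=4
after SUB R7, 1: R7=9-1=8
CMP R7, 2  (cmp 8,2)
JGT again: taken
after SUB R1, 20: R1=(-15)-20=-35
after LOAD R6, [R0]: R6=M[4]=6
after AND R1, R6: R1=(-35)&6=4
after ADD R0, 4: R0=4+4=8
after SUB R7, 1: R7=8-1=7
CMP R7, 2  (cmp 7,2)
JGT again: taken
after SUB R1, 20: R1=4-20=-16
after LOAD R6, [R0]: R6=M[8]=3
after AND R1, R6: R1=(-16)&3=0
after ADD R0, 4: R0=8+4=12
after SUB R7, 1: R7=7-1=6
CMP R7, 2  (cmp 6,2)
JGT again: taken
after SUB R1, 20: R1=0-20=-20
after LOAD R6, [R0]: R6=M[12]=-2
after AND R1, R6: R1=(-20)&(-2)=-20
after ADD R0, 4: R0=12+4=16
after SUB R7, 1: R7=6-1=5
CMP R7, 2  (cmp 5,2)
JGT again: taken
after SUB R1, 20: R1=(-20)-20=-40
after LOAD R6, [R0]: R6=M[16]=2
after AND R1, R6: R1=(-40)&2=0
after ADD R0, 4: R0=16+4=20
after SUB R7, 1: R7=5-1=4
CMP R7, 2  (cmp 4,2)
JGT again: taken
after SUB R1, 20: R1=0-20=-20
after LOAD R6, [R0]: R6=M[20]=12
after AND R1, R6: R1=(-20)&12=12
after ADD R0, 4: R0=20+4=24
after SUB R7, 1: R7=4-1=3
CMP R7, 2  (cmp 3,2)
JGT again: taken
after SUB R1, 20: R1=12-20=-8
after LOAD R6, [R0]: R6=M[24]=-2
after AND R1, R6: R1=(-8)&(-2)=-8
after ADD R0, 4: R0=24+4=28
after SUB R7, 1: R7=3-1=2
CMP R7, 2  (cmp 2,2)
JGT again: not taken
after XOR R1, 13: R1=(-8)^13=-11
STORE R6, [24] → M[24]=-2
halt.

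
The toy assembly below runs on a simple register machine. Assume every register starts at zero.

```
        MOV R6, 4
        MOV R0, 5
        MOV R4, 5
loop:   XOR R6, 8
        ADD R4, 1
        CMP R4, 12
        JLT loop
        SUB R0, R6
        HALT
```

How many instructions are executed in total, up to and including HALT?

33

R6=4
R0=5
R4=5
R6=4^8=12
R4=5+1=6
CMP R4, 12  (cmp 6,12)
JLT loop: taken
R6=12^8=4
R4=6+1=7
CMP R4, 12  (cmp 7,12)
JLT loop: taken
R6=4^8=12
R4=7+1=8
CMP R4, 12  (cmp 8,12)
JLT loop: taken
R6=12^8=4
R4=8+1=9
CMP R4, 12  (cmp 9,12)
JLT loop: taken
R6=4^8=12
R4=9+1=10
CMP R4, 12  (cmp 10,12)
JLT loop: taken
R6=12^8=4
R4=10+1=11
CMP R4, 12  (cmp 11,12)
JLT loop: taken
R6=4^8=12
R4=11+1=12
CMP R4, 12  (cmp 12,12)
JLT loop: not taken
R0=5-12=-7
halt.
Total executed instructions: 33.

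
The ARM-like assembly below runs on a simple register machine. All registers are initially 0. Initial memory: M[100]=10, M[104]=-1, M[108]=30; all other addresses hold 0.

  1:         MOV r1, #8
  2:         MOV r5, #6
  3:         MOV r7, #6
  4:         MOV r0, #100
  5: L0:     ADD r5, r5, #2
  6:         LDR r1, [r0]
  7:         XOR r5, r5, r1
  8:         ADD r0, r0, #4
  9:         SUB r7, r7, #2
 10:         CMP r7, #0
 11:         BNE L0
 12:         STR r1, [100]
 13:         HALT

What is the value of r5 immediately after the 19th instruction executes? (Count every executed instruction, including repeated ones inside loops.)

MOV r1, #8 → r1=8
MOV r5, #6 → r5=6
MOV r7, #6 → r7=6
MOV r0, #100 → r0=100
ADD r5, r5, #2 → r5=6+2=8
LDR r1, [r0] → r1=M[100]=10
XOR r5, r5, r1 → r5=8^10=2
ADD r0, r0, #4 → r0=100+4=104
SUB r7, r7, #2 → r7=6-2=4
CMP r7, #0  (cmp 4,0)
BNE L0: taken
ADD r5, r5, #2 → r5=2+2=4
LDR r1, [r0] → r1=M[104]=-1
XOR r5, r5, r1 → r5=4^(-1)=-5
ADD r0, r0, #4 → r0=104+4=108
SUB r7, r7, #2 → r7=4-2=2
CMP r7, #0  (cmp 2,0)
BNE L0: taken
ADD r5, r5, #2 → r5=(-5)+2=-3
After step 19: r5 = -3.

-3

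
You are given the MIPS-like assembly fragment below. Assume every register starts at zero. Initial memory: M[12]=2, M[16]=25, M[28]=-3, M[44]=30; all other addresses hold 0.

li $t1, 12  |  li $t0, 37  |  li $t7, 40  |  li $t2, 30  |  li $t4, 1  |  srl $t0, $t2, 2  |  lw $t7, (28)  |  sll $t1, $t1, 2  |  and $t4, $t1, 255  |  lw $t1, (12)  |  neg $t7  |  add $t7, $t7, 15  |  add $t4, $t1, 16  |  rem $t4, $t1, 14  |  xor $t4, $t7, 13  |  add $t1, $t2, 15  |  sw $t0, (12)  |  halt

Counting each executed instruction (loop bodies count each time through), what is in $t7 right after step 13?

18

$t1=12
$t0=37
$t7=40
$t2=30
$t4=1
$t0=30>>2=7
$t7=M[28]=-3
$t1=12<<2=48
$t4=48&255=48
$t1=M[12]=2
$t7=-(-3)=3
$t7=3+15=18
$t4=2+16=18
After step 13: $t7 = 18.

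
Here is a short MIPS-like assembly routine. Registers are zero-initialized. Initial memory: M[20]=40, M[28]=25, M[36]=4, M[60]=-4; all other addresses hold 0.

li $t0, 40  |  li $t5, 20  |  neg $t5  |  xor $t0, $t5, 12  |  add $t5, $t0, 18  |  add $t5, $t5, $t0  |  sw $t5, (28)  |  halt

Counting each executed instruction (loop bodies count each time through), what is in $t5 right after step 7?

after li $t0, 40: $t0=40
after li $t5, 20: $t5=20
after neg $t5: $t5=-(20)=-20
after xor $t0, $t5, 12: $t0=(-20)^12=-32
after add $t5, $t0, 18: $t5=(-32)+18=-14
after add $t5, $t5, $t0: $t5=(-14)+(-32)=-46
sw $t5, (28) → M[28]=-46
After step 7: $t5 = -46.

-46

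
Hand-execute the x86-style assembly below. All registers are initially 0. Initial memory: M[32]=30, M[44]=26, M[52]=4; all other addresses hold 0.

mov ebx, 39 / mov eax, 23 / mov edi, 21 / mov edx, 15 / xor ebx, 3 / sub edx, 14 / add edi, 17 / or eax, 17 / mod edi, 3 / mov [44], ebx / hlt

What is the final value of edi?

mov ebx, 39 → ebx=39
mov eax, 23 → eax=23
mov edi, 21 → edi=21
mov edx, 15 → edx=15
xor ebx, 3 → ebx=39^3=36
sub edx, 14 → edx=15-14=1
add edi, 17 → edi=21+17=38
or eax, 17 → eax=23|17=23
mod edi, 3 → edi=38%3=2
mov [44], ebx → M[44]=36
halt.

2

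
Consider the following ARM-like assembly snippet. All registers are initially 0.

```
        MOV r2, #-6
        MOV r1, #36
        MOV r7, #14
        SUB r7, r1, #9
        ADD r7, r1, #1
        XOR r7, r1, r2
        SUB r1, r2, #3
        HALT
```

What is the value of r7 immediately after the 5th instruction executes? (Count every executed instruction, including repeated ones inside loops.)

37

after MOV r2, #-6: r2=-6
after MOV r1, #36: r1=36
after MOV r7, #14: r7=14
after SUB r7, r1, #9: r7=36-9=27
after ADD r7, r1, #1: r7=36+1=37
After step 5: r7 = 37.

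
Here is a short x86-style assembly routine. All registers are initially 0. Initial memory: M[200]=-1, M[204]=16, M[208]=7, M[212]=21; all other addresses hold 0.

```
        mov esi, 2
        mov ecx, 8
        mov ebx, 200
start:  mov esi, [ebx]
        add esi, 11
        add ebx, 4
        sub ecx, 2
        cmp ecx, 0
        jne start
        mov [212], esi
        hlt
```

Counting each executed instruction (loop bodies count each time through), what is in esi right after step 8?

10

esi=2
ecx=8
ebx=200
esi=M[200]=-1
esi=(-1)+11=10
ebx=200+4=204
ecx=8-2=6
cmp ecx, 0  (cmp 6,0)
After step 8: esi = 10.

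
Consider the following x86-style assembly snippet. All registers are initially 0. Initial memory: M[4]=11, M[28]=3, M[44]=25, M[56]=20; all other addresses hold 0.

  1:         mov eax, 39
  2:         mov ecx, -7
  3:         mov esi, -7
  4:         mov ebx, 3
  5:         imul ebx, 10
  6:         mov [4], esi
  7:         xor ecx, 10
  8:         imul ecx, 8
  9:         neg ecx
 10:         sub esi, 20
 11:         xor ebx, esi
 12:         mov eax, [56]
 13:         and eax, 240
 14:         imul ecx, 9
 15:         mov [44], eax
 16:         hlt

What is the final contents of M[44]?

16

mov eax, 39 → eax=39
mov ecx, -7 → ecx=-7
mov esi, -7 → esi=-7
mov ebx, 3 → ebx=3
imul ebx, 10 → ebx=3*10=30
mov [4], esi → M[4]=-7
xor ecx, 10 → ecx=(-7)^10=-13
imul ecx, 8 → ecx=(-13)*8=-104
neg ecx → ecx=-(-104)=104
sub esi, 20 → esi=(-7)-20=-27
xor ebx, esi → ebx=30^(-27)=-5
mov eax, [56] → eax=M[56]=20
and eax, 240 → eax=20&240=16
imul ecx, 9 → ecx=104*9=936
mov [44], eax → M[44]=16
halt.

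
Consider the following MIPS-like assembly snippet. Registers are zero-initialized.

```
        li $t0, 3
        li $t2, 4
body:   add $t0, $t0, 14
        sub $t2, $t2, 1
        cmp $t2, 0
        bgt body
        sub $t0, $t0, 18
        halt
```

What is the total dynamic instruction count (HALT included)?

li $t0, 3 → $t0=3
li $t2, 4 → $t2=4
add $t0, $t0, 14 → $t0=3+14=17
sub $t2, $t2, 1 → $t2=4-1=3
cmp $t2, 0  (cmp 3,0)
bgt body: taken
add $t0, $t0, 14 → $t0=17+14=31
sub $t2, $t2, 1 → $t2=3-1=2
cmp $t2, 0  (cmp 2,0)
bgt body: taken
add $t0, $t0, 14 → $t0=31+14=45
sub $t2, $t2, 1 → $t2=2-1=1
cmp $t2, 0  (cmp 1,0)
bgt body: taken
add $t0, $t0, 14 → $t0=45+14=59
sub $t2, $t2, 1 → $t2=1-1=0
cmp $t2, 0  (cmp 0,0)
bgt body: not taken
sub $t0, $t0, 18 → $t0=59-18=41
halt.
Total executed instructions: 20.

20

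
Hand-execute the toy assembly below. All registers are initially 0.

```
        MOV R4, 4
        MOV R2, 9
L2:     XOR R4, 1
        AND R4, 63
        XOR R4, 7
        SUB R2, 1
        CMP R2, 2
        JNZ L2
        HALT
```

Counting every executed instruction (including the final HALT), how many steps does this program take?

R4=4
R2=9
R4=4^1=5
R4=5&63=5
R4=5^7=2
R2=9-1=8
CMP R2, 2  (cmp 8,2)
JNZ L2: taken
R4=2^1=3
R4=3&63=3
R4=3^7=4
R2=8-1=7
CMP R2, 2  (cmp 7,2)
JNZ L2: taken
R4=4^1=5
R4=5&63=5
R4=5^7=2
R2=7-1=6
CMP R2, 2  (cmp 6,2)
JNZ L2: taken
R4=2^1=3
R4=3&63=3
R4=3^7=4
R2=6-1=5
CMP R2, 2  (cmp 5,2)
JNZ L2: taken
R4=4^1=5
R4=5&63=5
R4=5^7=2
R2=5-1=4
CMP R2, 2  (cmp 4,2)
JNZ L2: taken
R4=2^1=3
R4=3&63=3
R4=3^7=4
R2=4-1=3
CMP R2, 2  (cmp 3,2)
JNZ L2: taken
R4=4^1=5
R4=5&63=5
R4=5^7=2
R2=3-1=2
CMP R2, 2  (cmp 2,2)
JNZ L2: not taken
halt.
Total executed instructions: 45.

45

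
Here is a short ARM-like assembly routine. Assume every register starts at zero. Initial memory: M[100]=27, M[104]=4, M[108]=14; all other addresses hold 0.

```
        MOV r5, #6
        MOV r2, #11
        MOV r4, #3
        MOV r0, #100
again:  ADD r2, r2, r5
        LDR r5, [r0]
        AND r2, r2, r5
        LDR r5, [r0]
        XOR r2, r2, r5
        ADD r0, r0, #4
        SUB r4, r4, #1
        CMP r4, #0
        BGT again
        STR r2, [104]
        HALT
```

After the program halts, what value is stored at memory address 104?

10

r5=6
r2=11
r4=3
r0=100
r2=11+6=17
r5=M[100]=27
r2=17&27=17
r5=M[100]=27
r2=17^27=10
r0=100+4=104
r4=3-1=2
CMP r4, #0  (cmp 2,0)
BGT again: taken
r2=10+27=37
r5=M[104]=4
r2=37&4=4
r5=M[104]=4
r2=4^4=0
r0=104+4=108
r4=2-1=1
CMP r4, #0  (cmp 1,0)
BGT again: taken
r2=0+4=4
r5=M[108]=14
r2=4&14=4
r5=M[108]=14
r2=4^14=10
r0=108+4=112
r4=1-1=0
CMP r4, #0  (cmp 0,0)
BGT again: not taken
STR r2, [104] → M[104]=10
halt.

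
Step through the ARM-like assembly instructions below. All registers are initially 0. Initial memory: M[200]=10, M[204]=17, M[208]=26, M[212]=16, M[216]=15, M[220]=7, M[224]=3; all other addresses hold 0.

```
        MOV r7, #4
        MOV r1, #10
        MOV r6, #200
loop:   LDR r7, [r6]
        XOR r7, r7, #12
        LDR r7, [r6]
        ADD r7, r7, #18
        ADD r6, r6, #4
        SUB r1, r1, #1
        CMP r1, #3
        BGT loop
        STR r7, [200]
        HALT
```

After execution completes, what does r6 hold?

MOV r7, #4 → r7=4
MOV r1, #10 → r1=10
MOV r6, #200 → r6=200
LDR r7, [r6] → r7=M[200]=10
XOR r7, r7, #12 → r7=10^12=6
LDR r7, [r6] → r7=M[200]=10
ADD r7, r7, #18 → r7=10+18=28
ADD r6, r6, #4 → r6=200+4=204
SUB r1, r1, #1 → r1=10-1=9
CMP r1, #3  (cmp 9,3)
BGT loop: taken
LDR r7, [r6] → r7=M[204]=17
XOR r7, r7, #12 → r7=17^12=29
LDR r7, [r6] → r7=M[204]=17
ADD r7, r7, #18 → r7=17+18=35
ADD r6, r6, #4 → r6=204+4=208
SUB r1, r1, #1 → r1=9-1=8
CMP r1, #3  (cmp 8,3)
BGT loop: taken
LDR r7, [r6] → r7=M[208]=26
XOR r7, r7, #12 → r7=26^12=22
LDR r7, [r6] → r7=M[208]=26
ADD r7, r7, #18 → r7=26+18=44
ADD r6, r6, #4 → r6=208+4=212
SUB r1, r1, #1 → r1=8-1=7
CMP r1, #3  (cmp 7,3)
BGT loop: taken
LDR r7, [r6] → r7=M[212]=16
XOR r7, r7, #12 → r7=16^12=28
LDR r7, [r6] → r7=M[212]=16
ADD r7, r7, #18 → r7=16+18=34
ADD r6, r6, #4 → r6=212+4=216
SUB r1, r1, #1 → r1=7-1=6
CMP r1, #3  (cmp 6,3)
BGT loop: taken
LDR r7, [r6] → r7=M[216]=15
XOR r7, r7, #12 → r7=15^12=3
LDR r7, [r6] → r7=M[216]=15
ADD r7, r7, #18 → r7=15+18=33
ADD r6, r6, #4 → r6=216+4=220
SUB r1, r1, #1 → r1=6-1=5
CMP r1, #3  (cmp 5,3)
BGT loop: taken
LDR r7, [r6] → r7=M[220]=7
XOR r7, r7, #12 → r7=7^12=11
LDR r7, [r6] → r7=M[220]=7
ADD r7, r7, #18 → r7=7+18=25
ADD r6, r6, #4 → r6=220+4=224
SUB r1, r1, #1 → r1=5-1=4
CMP r1, #3  (cmp 4,3)
BGT loop: taken
LDR r7, [r6] → r7=M[224]=3
XOR r7, r7, #12 → r7=3^12=15
LDR r7, [r6] → r7=M[224]=3
ADD r7, r7, #18 → r7=3+18=21
ADD r6, r6, #4 → r6=224+4=228
SUB r1, r1, #1 → r1=4-1=3
CMP r1, #3  (cmp 3,3)
BGT loop: not taken
STR r7, [200] → M[200]=21
halt.

228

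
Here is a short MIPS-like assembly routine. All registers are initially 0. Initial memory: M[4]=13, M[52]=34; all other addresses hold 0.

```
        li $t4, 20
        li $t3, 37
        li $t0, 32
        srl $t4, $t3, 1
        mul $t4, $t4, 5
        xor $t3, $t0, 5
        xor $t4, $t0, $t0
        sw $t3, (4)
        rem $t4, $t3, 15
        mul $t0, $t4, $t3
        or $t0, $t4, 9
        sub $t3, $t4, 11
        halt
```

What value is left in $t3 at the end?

li $t4, 20 → $t4=20
li $t3, 37 → $t3=37
li $t0, 32 → $t0=32
srl $t4, $t3, 1 → $t4=37>>1=18
mul $t4, $t4, 5 → $t4=18*5=90
xor $t3, $t0, 5 → $t3=32^5=37
xor $t4, $t0, $t0 → $t4=32^32=0
sw $t3, (4) → M[4]=37
rem $t4, $t3, 15 → $t4=37%15=7
mul $t0, $t4, $t3 → $t0=7*37=259
or $t0, $t4, 9 → $t0=7|9=15
sub $t3, $t4, 11 → $t3=7-11=-4
halt.

-4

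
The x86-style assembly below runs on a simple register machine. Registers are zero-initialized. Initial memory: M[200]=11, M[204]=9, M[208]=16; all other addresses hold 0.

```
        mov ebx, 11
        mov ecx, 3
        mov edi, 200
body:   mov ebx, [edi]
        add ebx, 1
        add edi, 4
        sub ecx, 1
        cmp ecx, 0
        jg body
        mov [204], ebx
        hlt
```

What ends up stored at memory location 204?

17

ebx=11
ecx=3
edi=200
ebx=M[200]=11
ebx=11+1=12
edi=200+4=204
ecx=3-1=2
cmp ecx, 0  (cmp 2,0)
jg body: taken
ebx=M[204]=9
ebx=9+1=10
edi=204+4=208
ecx=2-1=1
cmp ecx, 0  (cmp 1,0)
jg body: taken
ebx=M[208]=16
ebx=16+1=17
edi=208+4=212
ecx=1-1=0
cmp ecx, 0  (cmp 0,0)
jg body: not taken
mov [204], ebx → M[204]=17
halt.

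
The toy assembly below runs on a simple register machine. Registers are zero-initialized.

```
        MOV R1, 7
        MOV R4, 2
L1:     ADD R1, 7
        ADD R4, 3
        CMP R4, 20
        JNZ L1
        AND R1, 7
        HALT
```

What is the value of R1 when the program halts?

MOV R1, 7 → R1=7
MOV R4, 2 → R4=2
ADD R1, 7 → R1=7+7=14
ADD R4, 3 → R4=2+3=5
CMP R4, 20  (cmp 5,20)
JNZ L1: taken
ADD R1, 7 → R1=14+7=21
ADD R4, 3 → R4=5+3=8
CMP R4, 20  (cmp 8,20)
JNZ L1: taken
ADD R1, 7 → R1=21+7=28
ADD R4, 3 → R4=8+3=11
CMP R4, 20  (cmp 11,20)
JNZ L1: taken
ADD R1, 7 → R1=28+7=35
ADD R4, 3 → R4=11+3=14
CMP R4, 20  (cmp 14,20)
JNZ L1: taken
ADD R1, 7 → R1=35+7=42
ADD R4, 3 → R4=14+3=17
CMP R4, 20  (cmp 17,20)
JNZ L1: taken
ADD R1, 7 → R1=42+7=49
ADD R4, 3 → R4=17+3=20
CMP R4, 20  (cmp 20,20)
JNZ L1: not taken
AND R1, 7 → R1=49&7=1
halt.

1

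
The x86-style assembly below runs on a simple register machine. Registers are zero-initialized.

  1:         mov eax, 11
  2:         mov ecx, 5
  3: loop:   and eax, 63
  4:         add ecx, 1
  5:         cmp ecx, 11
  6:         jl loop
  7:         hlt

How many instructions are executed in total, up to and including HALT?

27

mov eax, 11 → eax=11
mov ecx, 5 → ecx=5
and eax, 63 → eax=11&63=11
add ecx, 1 → ecx=5+1=6
cmp ecx, 11  (cmp 6,11)
jl loop: taken
and eax, 63 → eax=11&63=11
add ecx, 1 → ecx=6+1=7
cmp ecx, 11  (cmp 7,11)
jl loop: taken
and eax, 63 → eax=11&63=11
add ecx, 1 → ecx=7+1=8
cmp ecx, 11  (cmp 8,11)
jl loop: taken
and eax, 63 → eax=11&63=11
add ecx, 1 → ecx=8+1=9
cmp ecx, 11  (cmp 9,11)
jl loop: taken
and eax, 63 → eax=11&63=11
add ecx, 1 → ecx=9+1=10
cmp ecx, 11  (cmp 10,11)
jl loop: taken
and eax, 63 → eax=11&63=11
add ecx, 1 → ecx=10+1=11
cmp ecx, 11  (cmp 11,11)
jl loop: not taken
halt.
Total executed instructions: 27.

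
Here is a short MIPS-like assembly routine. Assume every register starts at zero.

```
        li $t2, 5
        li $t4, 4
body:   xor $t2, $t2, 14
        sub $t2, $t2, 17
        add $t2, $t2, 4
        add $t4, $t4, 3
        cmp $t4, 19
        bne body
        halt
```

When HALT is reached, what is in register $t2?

after li $t2, 5: $t2=5
after li $t4, 4: $t4=4
after xor $t2, $t2, 14: $t2=5^14=11
after sub $t2, $t2, 17: $t2=11-17=-6
after add $t2, $t2, 4: $t2=(-6)+4=-2
after add $t4, $t4, 3: $t4=4+3=7
cmp $t4, 19  (cmp 7,19)
bne body: taken
after xor $t2, $t2, 14: $t2=(-2)^14=-16
after sub $t2, $t2, 17: $t2=(-16)-17=-33
after add $t2, $t2, 4: $t2=(-33)+4=-29
after add $t4, $t4, 3: $t4=7+3=10
cmp $t4, 19  (cmp 10,19)
bne body: taken
after xor $t2, $t2, 14: $t2=(-29)^14=-19
after sub $t2, $t2, 17: $t2=(-19)-17=-36
after add $t2, $t2, 4: $t2=(-36)+4=-32
after add $t4, $t4, 3: $t4=10+3=13
cmp $t4, 19  (cmp 13,19)
bne body: taken
after xor $t2, $t2, 14: $t2=(-32)^14=-18
after sub $t2, $t2, 17: $t2=(-18)-17=-35
after add $t2, $t2, 4: $t2=(-35)+4=-31
after add $t4, $t4, 3: $t4=13+3=16
cmp $t4, 19  (cmp 16,19)
bne body: taken
after xor $t2, $t2, 14: $t2=(-31)^14=-17
after sub $t2, $t2, 17: $t2=(-17)-17=-34
after add $t2, $t2, 4: $t2=(-34)+4=-30
after add $t4, $t4, 3: $t4=16+3=19
cmp $t4, 19  (cmp 19,19)
bne body: not taken
halt.

-30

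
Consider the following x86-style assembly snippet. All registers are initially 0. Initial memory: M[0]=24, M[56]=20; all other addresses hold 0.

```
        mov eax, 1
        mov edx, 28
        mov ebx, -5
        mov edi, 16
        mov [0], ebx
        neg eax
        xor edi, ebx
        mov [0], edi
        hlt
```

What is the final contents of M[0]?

-21

eax=1
edx=28
ebx=-5
edi=16
mov [0], ebx → M[0]=-5
eax=-(1)=-1
edi=16^(-5)=-21
mov [0], edi → M[0]=-21
halt.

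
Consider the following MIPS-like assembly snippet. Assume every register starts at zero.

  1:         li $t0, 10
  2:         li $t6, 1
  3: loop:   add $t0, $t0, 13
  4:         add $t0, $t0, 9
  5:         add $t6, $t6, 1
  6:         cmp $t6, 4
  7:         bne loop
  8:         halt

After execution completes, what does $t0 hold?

after li $t0, 10: $t0=10
after li $t6, 1: $t6=1
after add $t0, $t0, 13: $t0=10+13=23
after add $t0, $t0, 9: $t0=23+9=32
after add $t6, $t6, 1: $t6=1+1=2
cmp $t6, 4  (cmp 2,4)
bne loop: taken
after add $t0, $t0, 13: $t0=32+13=45
after add $t0, $t0, 9: $t0=45+9=54
after add $t6, $t6, 1: $t6=2+1=3
cmp $t6, 4  (cmp 3,4)
bne loop: taken
after add $t0, $t0, 13: $t0=54+13=67
after add $t0, $t0, 9: $t0=67+9=76
after add $t6, $t6, 1: $t6=3+1=4
cmp $t6, 4  (cmp 4,4)
bne loop: not taken
halt.

76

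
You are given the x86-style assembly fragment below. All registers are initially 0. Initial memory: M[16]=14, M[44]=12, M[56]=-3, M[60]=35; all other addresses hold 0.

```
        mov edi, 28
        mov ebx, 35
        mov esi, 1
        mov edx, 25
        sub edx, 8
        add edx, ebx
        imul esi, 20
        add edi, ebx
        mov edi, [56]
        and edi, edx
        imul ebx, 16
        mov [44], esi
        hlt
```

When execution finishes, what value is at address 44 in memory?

20

edi=28
ebx=35
esi=1
edx=25
edx=25-8=17
edx=17+35=52
esi=1*20=20
edi=28+35=63
edi=M[56]=-3
edi=(-3)&52=52
ebx=35*16=560
mov [44], esi → M[44]=20
halt.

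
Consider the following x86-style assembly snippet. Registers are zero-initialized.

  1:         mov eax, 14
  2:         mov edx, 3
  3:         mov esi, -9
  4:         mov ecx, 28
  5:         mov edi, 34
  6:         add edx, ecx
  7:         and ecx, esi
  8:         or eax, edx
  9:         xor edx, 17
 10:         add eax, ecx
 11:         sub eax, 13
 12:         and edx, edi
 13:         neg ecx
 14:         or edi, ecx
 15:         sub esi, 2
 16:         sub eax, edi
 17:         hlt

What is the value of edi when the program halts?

eax=14
edx=3
esi=-9
ecx=28
edi=34
edx=3+28=31
ecx=28&(-9)=20
eax=14|31=31
edx=31^17=14
eax=31+20=51
eax=51-13=38
edx=14&34=2
ecx=-(20)=-20
edi=34|(-20)=-18
esi=(-9)-2=-11
eax=38-(-18)=56
halt.

-18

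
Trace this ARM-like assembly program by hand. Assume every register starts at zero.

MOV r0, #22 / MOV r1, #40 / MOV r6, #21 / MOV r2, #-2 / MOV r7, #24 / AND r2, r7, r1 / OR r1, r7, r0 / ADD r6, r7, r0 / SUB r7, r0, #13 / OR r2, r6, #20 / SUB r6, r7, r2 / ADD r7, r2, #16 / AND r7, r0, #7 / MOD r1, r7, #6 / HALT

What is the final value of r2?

r0=22
r1=40
r6=21
r2=-2
r7=24
r2=24&40=8
r1=24|22=30
r6=24+22=46
r7=22-13=9
r2=46|20=62
r6=9-62=-53
r7=62+16=78
r7=22&7=6
r1=6%6=0
halt.

62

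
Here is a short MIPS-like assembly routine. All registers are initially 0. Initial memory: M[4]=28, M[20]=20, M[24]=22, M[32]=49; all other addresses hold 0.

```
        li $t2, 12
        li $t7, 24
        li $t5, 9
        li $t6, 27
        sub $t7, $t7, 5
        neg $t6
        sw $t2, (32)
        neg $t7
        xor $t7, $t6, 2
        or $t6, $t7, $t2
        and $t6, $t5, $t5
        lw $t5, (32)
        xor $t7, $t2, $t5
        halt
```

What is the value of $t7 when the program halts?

li $t2, 12 → $t2=12
li $t7, 24 → $t7=24
li $t5, 9 → $t5=9
li $t6, 27 → $t6=27
sub $t7, $t7, 5 → $t7=24-5=19
neg $t6 → $t6=-(27)=-27
sw $t2, (32) → M[32]=12
neg $t7 → $t7=-(19)=-19
xor $t7, $t6, 2 → $t7=(-27)^2=-25
or $t6, $t7, $t2 → $t6=(-25)|12=-17
and $t6, $t5, $t5 → $t6=9&9=9
lw $t5, (32) → $t5=M[32]=12
xor $t7, $t2, $t5 → $t7=12^12=0
halt.

0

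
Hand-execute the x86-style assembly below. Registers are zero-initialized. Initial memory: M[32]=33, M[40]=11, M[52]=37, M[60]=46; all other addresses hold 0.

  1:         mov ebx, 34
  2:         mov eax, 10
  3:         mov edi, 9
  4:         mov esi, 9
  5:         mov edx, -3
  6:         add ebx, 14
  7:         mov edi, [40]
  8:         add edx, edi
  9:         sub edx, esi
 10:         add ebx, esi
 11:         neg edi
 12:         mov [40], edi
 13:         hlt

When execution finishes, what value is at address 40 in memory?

-11

mov ebx, 34 → ebx=34
mov eax, 10 → eax=10
mov edi, 9 → edi=9
mov esi, 9 → esi=9
mov edx, -3 → edx=-3
add ebx, 14 → ebx=34+14=48
mov edi, [40] → edi=M[40]=11
add edx, edi → edx=(-3)+11=8
sub edx, esi → edx=8-9=-1
add ebx, esi → ebx=48+9=57
neg edi → edi=-(11)=-11
mov [40], edi → M[40]=-11
halt.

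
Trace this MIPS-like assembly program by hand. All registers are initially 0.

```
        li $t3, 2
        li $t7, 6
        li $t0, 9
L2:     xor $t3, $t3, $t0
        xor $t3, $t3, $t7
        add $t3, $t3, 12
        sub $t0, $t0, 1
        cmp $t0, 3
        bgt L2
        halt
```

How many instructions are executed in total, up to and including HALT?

$t3=2
$t7=6
$t0=9
$t3=2^9=11
$t3=11^6=13
$t3=13+12=25
$t0=9-1=8
cmp $t0, 3  (cmp 8,3)
bgt L2: taken
$t3=25^8=17
$t3=17^6=23
$t3=23+12=35
$t0=8-1=7
cmp $t0, 3  (cmp 7,3)
bgt L2: taken
$t3=35^7=36
$t3=36^6=34
$t3=34+12=46
$t0=7-1=6
cmp $t0, 3  (cmp 6,3)
bgt L2: taken
$t3=46^6=40
$t3=40^6=46
$t3=46+12=58
$t0=6-1=5
cmp $t0, 3  (cmp 5,3)
bgt L2: taken
$t3=58^5=63
$t3=63^6=57
$t3=57+12=69
$t0=5-1=4
cmp $t0, 3  (cmp 4,3)
bgt L2: taken
$t3=69^4=65
$t3=65^6=71
$t3=71+12=83
$t0=4-1=3
cmp $t0, 3  (cmp 3,3)
bgt L2: not taken
halt.
Total executed instructions: 40.

40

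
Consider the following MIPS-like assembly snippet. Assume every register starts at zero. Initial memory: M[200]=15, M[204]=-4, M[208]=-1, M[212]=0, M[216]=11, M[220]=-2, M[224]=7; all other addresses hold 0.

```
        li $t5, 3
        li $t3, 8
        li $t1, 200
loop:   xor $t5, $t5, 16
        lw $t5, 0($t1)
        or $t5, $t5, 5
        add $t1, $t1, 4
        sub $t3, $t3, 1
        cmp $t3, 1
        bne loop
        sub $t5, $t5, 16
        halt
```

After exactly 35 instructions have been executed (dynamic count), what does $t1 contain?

220

$t5=3
$t3=8
$t1=200
$t5=3^16=19
$t5=M[200]=15
$t5=15|5=15
$t1=200+4=204
$t3=8-1=7
cmp $t3, 1  (cmp 7,1)
bne loop: taken
$t5=15^16=31
$t5=M[204]=-4
$t5=(-4)|5=-3
$t1=204+4=208
$t3=7-1=6
cmp $t3, 1  (cmp 6,1)
bne loop: taken
$t5=(-3)^16=-19
$t5=M[208]=-1
$t5=(-1)|5=-1
$t1=208+4=212
$t3=6-1=5
cmp $t3, 1  (cmp 5,1)
bne loop: taken
$t5=(-1)^16=-17
$t5=M[212]=0
$t5=0|5=5
$t1=212+4=216
$t3=5-1=4
cmp $t3, 1  (cmp 4,1)
bne loop: taken
$t5=5^16=21
$t5=M[216]=11
$t5=11|5=15
$t1=216+4=220
After step 35: $t1 = 220.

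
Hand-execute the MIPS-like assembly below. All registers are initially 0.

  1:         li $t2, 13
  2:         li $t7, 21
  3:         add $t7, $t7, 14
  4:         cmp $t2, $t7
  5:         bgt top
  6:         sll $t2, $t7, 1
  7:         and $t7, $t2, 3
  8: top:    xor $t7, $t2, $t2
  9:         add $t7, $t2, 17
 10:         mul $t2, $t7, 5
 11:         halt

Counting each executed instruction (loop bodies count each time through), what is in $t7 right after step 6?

$t2=13
$t7=21
$t7=21+14=35
cmp $t2, $t7  (cmp 13,35)
bgt top: not taken
$t2=35<<1=70
After step 6: $t7 = 35.

35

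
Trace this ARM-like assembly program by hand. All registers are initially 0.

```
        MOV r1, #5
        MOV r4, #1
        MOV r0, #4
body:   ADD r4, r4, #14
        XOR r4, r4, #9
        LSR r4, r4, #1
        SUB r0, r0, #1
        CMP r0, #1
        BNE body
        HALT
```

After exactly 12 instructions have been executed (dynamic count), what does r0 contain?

3

r1=5
r4=1
r0=4
r4=1+14=15
r4=15^9=6
r4=6>>1=3
r0=4-1=3
CMP r0, #1  (cmp 3,1)
BNE body: taken
r4=3+14=17
r4=17^9=24
r4=24>>1=12
After step 12: r0 = 3.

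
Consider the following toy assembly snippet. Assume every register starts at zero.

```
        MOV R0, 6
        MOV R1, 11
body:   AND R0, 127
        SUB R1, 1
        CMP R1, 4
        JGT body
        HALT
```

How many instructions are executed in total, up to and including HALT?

MOV R0, 6 → R0=6
MOV R1, 11 → R1=11
AND R0, 127 → R0=6&127=6
SUB R1, 1 → R1=11-1=10
CMP R1, 4  (cmp 10,4)
JGT body: taken
AND R0, 127 → R0=6&127=6
SUB R1, 1 → R1=10-1=9
CMP R1, 4  (cmp 9,4)
JGT body: taken
AND R0, 127 → R0=6&127=6
SUB R1, 1 → R1=9-1=8
CMP R1, 4  (cmp 8,4)
JGT body: taken
AND R0, 127 → R0=6&127=6
SUB R1, 1 → R1=8-1=7
CMP R1, 4  (cmp 7,4)
JGT body: taken
AND R0, 127 → R0=6&127=6
SUB R1, 1 → R1=7-1=6
CMP R1, 4  (cmp 6,4)
JGT body: taken
AND R0, 127 → R0=6&127=6
SUB R1, 1 → R1=6-1=5
CMP R1, 4  (cmp 5,4)
JGT body: taken
AND R0, 127 → R0=6&127=6
SUB R1, 1 → R1=5-1=4
CMP R1, 4  (cmp 4,4)
JGT body: not taken
halt.
Total executed instructions: 31.

31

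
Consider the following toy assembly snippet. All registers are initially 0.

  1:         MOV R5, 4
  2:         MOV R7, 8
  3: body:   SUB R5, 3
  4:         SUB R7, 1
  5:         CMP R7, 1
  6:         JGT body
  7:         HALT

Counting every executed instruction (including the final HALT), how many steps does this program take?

31

after MOV R5, 4: R5=4
after MOV R7, 8: R7=8
after SUB R5, 3: R5=4-3=1
after SUB R7, 1: R7=8-1=7
CMP R7, 1  (cmp 7,1)
JGT body: taken
after SUB R5, 3: R5=1-3=-2
after SUB R7, 1: R7=7-1=6
CMP R7, 1  (cmp 6,1)
JGT body: taken
after SUB R5, 3: R5=(-2)-3=-5
after SUB R7, 1: R7=6-1=5
CMP R7, 1  (cmp 5,1)
JGT body: taken
after SUB R5, 3: R5=(-5)-3=-8
after SUB R7, 1: R7=5-1=4
CMP R7, 1  (cmp 4,1)
JGT body: taken
after SUB R5, 3: R5=(-8)-3=-11
after SUB R7, 1: R7=4-1=3
CMP R7, 1  (cmp 3,1)
JGT body: taken
after SUB R5, 3: R5=(-11)-3=-14
after SUB R7, 1: R7=3-1=2
CMP R7, 1  (cmp 2,1)
JGT body: taken
after SUB R5, 3: R5=(-14)-3=-17
after SUB R7, 1: R7=2-1=1
CMP R7, 1  (cmp 1,1)
JGT body: not taken
halt.
Total executed instructions: 31.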